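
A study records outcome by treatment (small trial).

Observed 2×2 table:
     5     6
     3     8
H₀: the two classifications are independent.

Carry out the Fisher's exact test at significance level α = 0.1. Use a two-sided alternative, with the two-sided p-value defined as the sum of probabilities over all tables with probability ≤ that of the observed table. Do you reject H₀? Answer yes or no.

Margins: r₁=11, r₂=11, c₁=8, c₂=14, n=22
p_obs = C(11,5)·C(11,3)/C(22,8); sum pmf over tables with pmf ≤ p_obs
p-value (two-sided) = 0.65944
At α=0.1: p ≥ α → fail to reject H₀

reject H₀: no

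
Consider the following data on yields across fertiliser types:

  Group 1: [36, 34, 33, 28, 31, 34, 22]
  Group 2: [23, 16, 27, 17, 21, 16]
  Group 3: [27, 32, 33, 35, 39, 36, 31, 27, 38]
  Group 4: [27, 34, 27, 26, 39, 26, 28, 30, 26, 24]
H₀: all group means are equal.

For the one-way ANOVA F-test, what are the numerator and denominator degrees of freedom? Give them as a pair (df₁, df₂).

degrees of freedom = [3, 28]

k = 4 groups, N = 32 total
df = (k−1, N−k) = (4−1, 32−4) = (3, 28)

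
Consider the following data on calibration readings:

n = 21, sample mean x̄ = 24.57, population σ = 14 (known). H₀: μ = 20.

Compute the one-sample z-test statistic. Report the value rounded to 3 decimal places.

test statistic = 1.496

SE = σ/√n = 14/√21 = 3.0551
z = (x̄−μ₀)/SE = (24.57−20)/3.0551 = 1.4959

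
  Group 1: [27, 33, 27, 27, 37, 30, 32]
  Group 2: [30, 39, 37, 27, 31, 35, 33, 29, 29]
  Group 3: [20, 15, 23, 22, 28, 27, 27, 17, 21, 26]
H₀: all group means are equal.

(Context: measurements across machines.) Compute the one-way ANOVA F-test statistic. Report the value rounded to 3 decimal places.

Group means [30.43, 32.22, 22.60], grand mean 28.038
SSB = Σnᵢ(x̄ᵢ−x̄)² = 493.292; SSW = ΣΣ(x−x̄ᵢ)² = 397.670
MSB = 493.292/2 = 246.6458; MSW = 397.670/23 = 17.2900
F = MSB/MSW = 14.2652
df = (2, 23)

test statistic = 14.265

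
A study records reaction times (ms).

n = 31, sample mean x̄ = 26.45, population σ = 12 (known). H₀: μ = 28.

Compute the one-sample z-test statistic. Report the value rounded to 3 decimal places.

test statistic = -0.719

SE = σ/√n = 12/√31 = 2.1553
z = (x̄−μ₀)/SE = (26.45−28)/2.1553 = -0.7192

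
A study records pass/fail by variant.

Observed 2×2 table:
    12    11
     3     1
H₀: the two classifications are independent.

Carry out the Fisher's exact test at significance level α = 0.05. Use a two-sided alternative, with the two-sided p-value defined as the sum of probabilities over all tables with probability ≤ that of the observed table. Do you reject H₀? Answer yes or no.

reject H₀: no

Margins: r₁=23, r₂=4, c₁=15, c₂=12, n=27
p_obs = C(23,12)·C(4,3)/C(27,15); sum pmf over tables with pmf ≤ p_obs
p-value (two-sided) = 0.60513
At α=0.05: p ≥ α → fail to reject H₀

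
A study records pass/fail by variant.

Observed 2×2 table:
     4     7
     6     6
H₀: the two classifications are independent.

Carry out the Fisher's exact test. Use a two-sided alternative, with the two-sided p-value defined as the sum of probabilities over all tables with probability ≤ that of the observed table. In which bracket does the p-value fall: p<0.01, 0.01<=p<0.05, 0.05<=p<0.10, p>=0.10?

Margins: r₁=11, r₂=12, c₁=10, c₂=13, n=23
p_obs = C(11,4)·C(12,6)/C(23,10); sum pmf over tables with pmf ≤ p_obs
p-value (two-sided) = 0.68017
→ bracket: p>=0.10

p-value bracket: p>=0.10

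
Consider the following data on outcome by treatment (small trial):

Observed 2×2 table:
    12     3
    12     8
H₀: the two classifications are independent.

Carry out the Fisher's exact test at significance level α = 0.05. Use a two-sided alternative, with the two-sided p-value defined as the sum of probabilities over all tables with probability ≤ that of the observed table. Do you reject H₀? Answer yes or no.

reject H₀: no

Margins: r₁=15, r₂=20, c₁=24, c₂=11, n=35
p_obs = C(15,12)·C(20,12)/C(35,24); sum pmf over tables with pmf ≤ p_obs
p-value (two-sided) = 0.28142
At α=0.05: p ≥ α → fail to reject H₀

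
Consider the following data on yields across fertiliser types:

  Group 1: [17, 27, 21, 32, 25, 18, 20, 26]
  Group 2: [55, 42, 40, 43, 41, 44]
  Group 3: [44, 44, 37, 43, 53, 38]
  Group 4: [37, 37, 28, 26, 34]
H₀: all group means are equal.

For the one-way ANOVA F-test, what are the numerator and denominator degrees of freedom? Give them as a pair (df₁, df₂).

degrees of freedom = [3, 21]

k = 4 groups, N = 25 total
df = (k−1, N−k) = (4−1, 25−4) = (3, 21)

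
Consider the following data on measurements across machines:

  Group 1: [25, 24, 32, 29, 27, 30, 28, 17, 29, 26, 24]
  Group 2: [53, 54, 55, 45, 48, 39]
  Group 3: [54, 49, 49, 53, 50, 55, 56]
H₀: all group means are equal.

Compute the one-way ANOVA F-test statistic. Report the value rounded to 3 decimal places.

test statistic = 91.518

Group means [26.45, 49.00, 52.29], grand mean 39.625
SSB = Σnᵢ(x̄ᵢ−x̄)² = 3557.469; SSW = ΣΣ(x−x̄ᵢ)² = 408.156
MSB = 3557.469/2 = 1778.7346; MSW = 408.156/21 = 19.4360
F = MSB/MSW = 91.5176
df = (2, 21)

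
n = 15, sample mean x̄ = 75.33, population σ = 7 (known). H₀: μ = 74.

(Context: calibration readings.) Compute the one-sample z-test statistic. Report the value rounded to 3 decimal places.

test statistic = 0.736

SE = σ/√n = 7/√15 = 1.8074
z = (x̄−μ₀)/SE = (75.33−74)/1.8074 = 0.7359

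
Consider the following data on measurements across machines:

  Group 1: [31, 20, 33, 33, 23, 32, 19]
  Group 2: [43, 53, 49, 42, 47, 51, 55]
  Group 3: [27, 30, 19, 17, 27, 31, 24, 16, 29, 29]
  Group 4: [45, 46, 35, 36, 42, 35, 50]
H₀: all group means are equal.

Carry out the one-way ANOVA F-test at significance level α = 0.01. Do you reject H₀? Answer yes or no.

reject H₀: yes

Group means [27.29, 48.57, 24.90, 41.29], grand mean 34.484
SSB = Σnᵢ(x̄ᵢ−x̄)² = 2994.271; SSW = ΣΣ(x−x̄ᵢ)² = 887.471
MSB = 2994.271/3 = 998.0902; MSW = 887.471/27 = 32.8693
F = MSB/MSW = 30.3654
df = (3, 27)
p-value (upper-tail) = 0.00000
At α=0.01: p < α → reject H₀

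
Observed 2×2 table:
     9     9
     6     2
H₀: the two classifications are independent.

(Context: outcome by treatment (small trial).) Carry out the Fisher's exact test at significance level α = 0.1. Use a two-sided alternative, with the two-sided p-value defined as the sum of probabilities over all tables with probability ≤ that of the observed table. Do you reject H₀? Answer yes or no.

reject H₀: no

Margins: r₁=18, r₂=8, c₁=15, c₂=11, n=26
p_obs = C(18,9)·C(8,6)/C(26,15); sum pmf over tables with pmf ≤ p_obs
p-value (two-sided) = 0.39451
At α=0.1: p ≥ α → fail to reject H₀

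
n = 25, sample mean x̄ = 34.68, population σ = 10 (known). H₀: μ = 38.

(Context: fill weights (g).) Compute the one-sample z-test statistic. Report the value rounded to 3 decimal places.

SE = σ/√n = 10/√25 = 2.0000
z = (x̄−μ₀)/SE = (34.68−38)/2.0000 = -1.6600

test statistic = -1.660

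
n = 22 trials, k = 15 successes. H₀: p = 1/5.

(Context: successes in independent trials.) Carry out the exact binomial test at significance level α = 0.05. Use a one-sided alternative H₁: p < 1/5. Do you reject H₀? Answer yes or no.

Exact binomial: n=22, k=15, p₀=1/5=0.2000
P(X≤15) from Σ C(n,i)·p₀^i·(1−p₀)^(n−i)
p-value (one-sided, H₁ less) = 1.00000
At α=0.05: p ≥ α → fail to reject H₀

reject H₀: no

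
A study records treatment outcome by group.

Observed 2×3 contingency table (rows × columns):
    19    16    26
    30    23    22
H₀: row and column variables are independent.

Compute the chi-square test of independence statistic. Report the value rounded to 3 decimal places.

test statistic = 2.646

Row totals [61, 75], col totals [49, 39, 48], n=136
χ² = (19−21.98)²/21.98 + (16−17.49)²/17.49 + (26−21.53)²/21.53 + (30−27.02)²/27.02 + (23−21.51)²/21.51 + (22−26.47)²/26.47 = 2.6460
df = 2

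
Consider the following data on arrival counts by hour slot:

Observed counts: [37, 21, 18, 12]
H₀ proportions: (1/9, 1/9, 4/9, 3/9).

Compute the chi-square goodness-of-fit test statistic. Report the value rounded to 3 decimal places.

test statistic = 110.307

n = 88; E_i = n·p_i = [9.78, 9.78, 39.11, 29.33]
χ² = (37−9.78)²/9.78 + (21−9.78)²/9.78 + (18−39.11)²/39.11 + (12−29.33)²/29.33 = 110.3068
df = 3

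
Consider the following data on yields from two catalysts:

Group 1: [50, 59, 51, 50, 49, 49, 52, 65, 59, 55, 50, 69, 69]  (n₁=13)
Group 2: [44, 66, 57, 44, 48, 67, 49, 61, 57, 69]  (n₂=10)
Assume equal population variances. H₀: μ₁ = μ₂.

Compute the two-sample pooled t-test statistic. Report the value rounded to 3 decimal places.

test statistic = -0.078

x̄₁=55.923, s₁=7.555, n₁=13
x̄₂=56.200, s₂=9.531, n₂=10
s_p² = [12·7.555² + 9·9.531²]/21 = 71.5487
SE = √(s_p²·(1/13+1/10)) = 3.5579
t = (55.923−56.200)/3.5579 = -0.0778
df = 21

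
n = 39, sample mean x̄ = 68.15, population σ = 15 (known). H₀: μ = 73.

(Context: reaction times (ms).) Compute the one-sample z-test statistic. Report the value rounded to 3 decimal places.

SE = σ/√n = 15/√39 = 2.4019
z = (x̄−μ₀)/SE = (68.15−73)/2.4019 = -2.0192

test statistic = -2.019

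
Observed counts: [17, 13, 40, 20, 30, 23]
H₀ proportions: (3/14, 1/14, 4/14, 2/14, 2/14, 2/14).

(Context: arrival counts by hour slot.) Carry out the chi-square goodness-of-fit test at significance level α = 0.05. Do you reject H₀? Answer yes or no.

reject H₀: yes

n = 143; E_i = n·p_i = [30.64, 10.21, 40.86, 20.43, 20.43, 20.43]
χ² = (17−30.64)²/30.64 + (13−10.21)²/10.21 + (40−40.86)²/40.86 + (20−20.43)²/20.43 + (30−20.43)²/20.43 + (23−20.43)²/20.43 = 11.6690
df = 5
p-value (upper-tail) = 0.03962
At α=0.05: p < α → reject H₀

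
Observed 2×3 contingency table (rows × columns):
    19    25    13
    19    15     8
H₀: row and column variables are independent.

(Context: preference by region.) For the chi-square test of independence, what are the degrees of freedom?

degrees of freedom = 2

df = (r−1)(c−1) = (2−1)·(3−1) = 2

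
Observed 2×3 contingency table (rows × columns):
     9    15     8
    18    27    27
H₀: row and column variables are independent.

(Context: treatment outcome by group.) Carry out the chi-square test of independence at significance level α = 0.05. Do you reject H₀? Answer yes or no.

Row totals [32, 72], col totals [27, 42, 35], n=104
χ² = (9−8.31)²/8.31 + (15−12.92)²/12.92 + (8−10.77)²/10.77 + (18−18.69)²/18.69 + (27−29.08)²/29.08 + (27−24.23)²/24.23 = 1.5940
df = 2
p-value (upper-tail) = 0.45067
At α=0.05: p ≥ α → fail to reject H₀

reject H₀: no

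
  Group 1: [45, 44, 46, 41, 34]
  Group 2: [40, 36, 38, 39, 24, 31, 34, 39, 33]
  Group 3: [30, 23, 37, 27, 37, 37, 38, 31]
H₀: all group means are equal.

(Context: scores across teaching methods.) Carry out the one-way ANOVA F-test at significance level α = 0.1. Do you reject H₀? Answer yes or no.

reject H₀: yes

Group means [42.00, 34.89, 32.50], grand mean 35.636
SSB = Σnᵢ(x̄ᵢ−x̄)² = 286.202; SSW = ΣΣ(x−x̄ᵢ)² = 522.889
MSB = 286.202/2 = 143.1010; MSW = 522.889/19 = 27.5205
F = MSB/MSW = 5.1998
df = (2, 19)
p-value (upper-tail) = 0.01581
At α=0.1: p < α → reject H₀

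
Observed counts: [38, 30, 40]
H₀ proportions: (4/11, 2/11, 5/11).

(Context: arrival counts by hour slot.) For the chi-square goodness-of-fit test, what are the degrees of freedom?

df = k − 1 = 3 − 1 = 2

degrees of freedom = 2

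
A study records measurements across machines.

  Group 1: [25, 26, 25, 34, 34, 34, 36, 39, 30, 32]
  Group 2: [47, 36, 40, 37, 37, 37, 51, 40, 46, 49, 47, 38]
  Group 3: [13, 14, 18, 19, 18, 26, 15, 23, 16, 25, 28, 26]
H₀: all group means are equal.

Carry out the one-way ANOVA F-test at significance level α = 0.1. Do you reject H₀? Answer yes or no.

Group means [31.50, 42.08, 20.08], grand mean 31.206
SSB = Σnᵢ(x̄ᵢ−x̄)² = 2905.225; SSW = ΣΣ(x−x̄ᵢ)² = 848.333
MSB = 2905.225/2 = 1452.6127; MSW = 848.333/31 = 27.3656
F = MSB/MSW = 53.0817
df = (2, 31)
p-value (upper-tail) = 0.00000
At α=0.1: p < α → reject H₀

reject H₀: yes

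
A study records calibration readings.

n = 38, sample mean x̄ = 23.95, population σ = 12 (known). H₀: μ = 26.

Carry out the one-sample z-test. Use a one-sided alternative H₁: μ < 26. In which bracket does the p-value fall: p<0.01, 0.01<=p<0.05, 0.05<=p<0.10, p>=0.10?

p-value bracket: p>=0.10

SE = σ/√n = 12/√38 = 1.9467
z = (x̄−μ₀)/SE = (23.95−26)/1.9467 = -1.0531
p-value (one-sided, H₁ less) = 0.14615
→ bracket: p>=0.10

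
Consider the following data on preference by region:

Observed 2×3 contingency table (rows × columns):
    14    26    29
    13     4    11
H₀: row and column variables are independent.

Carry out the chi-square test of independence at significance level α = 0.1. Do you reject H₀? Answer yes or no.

Row totals [69, 28], col totals [27, 30, 40], n=97
χ² = (14−19.21)²/19.21 + (26−21.34)²/21.34 + (29−28.45)²/28.45 + (13−7.79)²/7.79 + (4−8.66)²/8.66 + (11−11.55)²/11.55 = 8.4502
df = 2
p-value (upper-tail) = 0.01462
At α=0.1: p < α → reject H₀

reject H₀: yes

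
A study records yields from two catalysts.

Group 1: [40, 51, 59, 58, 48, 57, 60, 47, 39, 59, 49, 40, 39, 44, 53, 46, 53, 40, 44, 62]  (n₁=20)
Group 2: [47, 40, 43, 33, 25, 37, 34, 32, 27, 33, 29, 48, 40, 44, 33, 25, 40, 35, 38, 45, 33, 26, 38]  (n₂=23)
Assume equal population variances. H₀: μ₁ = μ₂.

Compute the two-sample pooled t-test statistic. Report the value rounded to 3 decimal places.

test statistic = 6.015

x̄₁=49.400, s₁=7.863, n₁=20
x̄₂=35.870, s₂=6.891, n₂=23
s_p² = [19·7.863² + 22·6.891²]/41 = 54.1319
SE = √(s_p²·(1/20+1/23)) = 2.2495
t = (49.400−35.870)/2.2495 = 6.0149
df = 41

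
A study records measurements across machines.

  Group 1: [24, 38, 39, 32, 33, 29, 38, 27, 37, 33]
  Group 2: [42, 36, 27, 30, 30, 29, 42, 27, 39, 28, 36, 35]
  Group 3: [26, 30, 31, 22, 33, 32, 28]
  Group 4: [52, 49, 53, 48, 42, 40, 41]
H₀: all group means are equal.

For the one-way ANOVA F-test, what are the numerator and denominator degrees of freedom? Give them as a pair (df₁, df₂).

degrees of freedom = [3, 32]

k = 4 groups, N = 36 total
df = (k−1, N−k) = (4−1, 36−4) = (3, 32)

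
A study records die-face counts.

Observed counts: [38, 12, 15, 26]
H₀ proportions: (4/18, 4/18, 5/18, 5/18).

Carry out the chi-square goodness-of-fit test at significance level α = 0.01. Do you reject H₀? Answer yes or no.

n = 91; E_i = n·p_i = [20.22, 20.22, 25.28, 25.28]
χ² = (38−20.22)²/20.22 + (12−20.22)²/20.22 + (15−25.28)²/25.28 + (26−25.28)²/25.28 = 23.1714
df = 3
p-value (upper-tail) = 0.00004
At α=0.01: p < α → reject H₀

reject H₀: yes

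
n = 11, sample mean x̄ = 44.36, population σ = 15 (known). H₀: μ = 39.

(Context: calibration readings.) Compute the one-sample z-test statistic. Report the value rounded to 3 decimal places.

test statistic = 1.185

SE = σ/√n = 15/√11 = 4.5227
z = (x̄−μ₀)/SE = (44.36−39)/4.5227 = 1.1851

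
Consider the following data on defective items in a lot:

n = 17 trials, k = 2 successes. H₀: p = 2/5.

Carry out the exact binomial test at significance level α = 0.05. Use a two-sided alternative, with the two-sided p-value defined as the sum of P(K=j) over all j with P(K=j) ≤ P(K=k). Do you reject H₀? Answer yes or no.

Exact binomial: n=17, k=2, p₀=2/5=0.4000
P(X=j) = C(n,j)·p₀^j·(1−p₀)^(n−j); p = Σ P(X=j) over j with P(X=j) ≤ P(X=2)
p-value (two-sided) = 0.02291
At α=0.05: p < α → reject H₀

reject H₀: yes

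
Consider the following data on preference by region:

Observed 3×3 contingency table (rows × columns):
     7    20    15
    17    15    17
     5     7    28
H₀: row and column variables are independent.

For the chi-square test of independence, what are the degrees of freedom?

degrees of freedom = 4

df = (r−1)(c−1) = (3−1)·(3−1) = 4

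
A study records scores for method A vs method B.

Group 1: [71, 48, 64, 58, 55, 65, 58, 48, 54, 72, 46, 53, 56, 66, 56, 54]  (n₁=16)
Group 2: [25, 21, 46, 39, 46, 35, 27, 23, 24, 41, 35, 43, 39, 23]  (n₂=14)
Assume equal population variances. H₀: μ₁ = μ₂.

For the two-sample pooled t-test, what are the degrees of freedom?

df = n₁ + n₂ − 2 = 16 + 14 − 2 = 28

degrees of freedom = 28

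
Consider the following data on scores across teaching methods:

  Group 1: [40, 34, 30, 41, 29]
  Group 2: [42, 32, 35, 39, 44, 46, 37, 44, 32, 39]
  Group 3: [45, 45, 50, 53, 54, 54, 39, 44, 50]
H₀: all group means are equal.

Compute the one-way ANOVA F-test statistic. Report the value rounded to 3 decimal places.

Group means [34.80, 39.00, 48.22], grand mean 41.583
SSB = Σnᵢ(x̄ᵢ−x̄)² = 693.478; SSW = ΣΣ(x−x̄ᵢ)² = 568.356
MSB = 693.478/2 = 346.7389; MSW = 568.356/21 = 27.0646
F = MSB/MSW = 12.8116
df = (2, 21)

test statistic = 12.812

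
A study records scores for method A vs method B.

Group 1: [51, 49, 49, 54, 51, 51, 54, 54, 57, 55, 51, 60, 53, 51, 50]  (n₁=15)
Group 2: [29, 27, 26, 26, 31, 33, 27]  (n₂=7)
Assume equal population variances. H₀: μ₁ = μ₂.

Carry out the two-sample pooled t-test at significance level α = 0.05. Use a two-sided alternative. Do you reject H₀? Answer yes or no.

x̄₁=52.667, s₁=3.063, n₁=15
x̄₂=28.429, s₂=2.699, n₂=7
s_p² = [14·3.063² + 6·2.699²]/20 = 8.7524
SE = √(s_p²·(1/15+1/7)) = 1.3542
t = (52.667−28.429)/1.3542 = 17.8986
df = 20
p-value (two-sided) = 0.00000
At α=0.05: p < α → reject H₀

reject H₀: yes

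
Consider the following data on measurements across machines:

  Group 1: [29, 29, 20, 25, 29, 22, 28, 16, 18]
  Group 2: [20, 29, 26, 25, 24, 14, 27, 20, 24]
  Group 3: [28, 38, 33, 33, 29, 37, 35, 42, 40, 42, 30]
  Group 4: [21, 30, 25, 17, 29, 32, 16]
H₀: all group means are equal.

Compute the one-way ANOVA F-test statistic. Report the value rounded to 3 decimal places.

Group means [24.00, 23.22, 35.18, 24.29], grand mean 27.278
SSB = Σnᵢ(x̄ᵢ−x̄)² = 994.602; SSW = ΣΣ(x−x̄ᵢ)² = 878.620
MSB = 994.602/3 = 331.5339; MSW = 878.620/32 = 27.4569
F = MSB/MSW = 12.0747
df = (3, 32)

test statistic = 12.075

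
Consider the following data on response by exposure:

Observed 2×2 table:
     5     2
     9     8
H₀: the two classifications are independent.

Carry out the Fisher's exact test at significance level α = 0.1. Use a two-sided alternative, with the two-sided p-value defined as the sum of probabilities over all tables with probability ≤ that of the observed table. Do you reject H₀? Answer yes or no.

reject H₀: no

Margins: r₁=7, r₂=17, c₁=14, c₂=10, n=24
p_obs = C(7,5)·C(17,9)/C(24,14); sum pmf over tables with pmf ≤ p_obs
p-value (two-sided) = 0.65294
At α=0.1: p ≥ α → fail to reject H₀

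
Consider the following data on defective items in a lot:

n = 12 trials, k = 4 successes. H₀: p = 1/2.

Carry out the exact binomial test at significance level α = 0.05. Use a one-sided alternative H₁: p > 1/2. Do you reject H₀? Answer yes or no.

reject H₀: no

Exact binomial: n=12, k=4, p₀=1/2=0.5000
P(X≥4) from Σ C(n,i)·p₀^i·(1−p₀)^(n−i)
p-value (one-sided, H₁ greater) = 0.92700
At α=0.05: p ≥ α → fail to reject H₀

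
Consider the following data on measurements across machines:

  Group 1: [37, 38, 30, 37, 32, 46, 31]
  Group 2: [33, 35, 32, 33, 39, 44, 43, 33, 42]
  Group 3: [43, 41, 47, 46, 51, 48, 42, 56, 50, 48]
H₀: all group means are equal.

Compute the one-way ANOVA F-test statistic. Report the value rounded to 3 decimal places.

Group means [35.86, 37.11, 47.20], grand mean 40.654
SSB = Σnᵢ(x̄ᵢ−x̄)² = 702.539; SSW = ΣΣ(x−x̄ᵢ)² = 559.346
MSB = 702.539/2 = 351.2693; MSW = 559.346/23 = 24.3194
F = MSB/MSW = 14.4440
df = (2, 23)

test statistic = 14.444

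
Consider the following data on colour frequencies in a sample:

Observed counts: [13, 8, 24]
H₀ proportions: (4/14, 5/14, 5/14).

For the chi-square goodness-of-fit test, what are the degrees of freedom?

degrees of freedom = 2

df = k − 1 = 3 − 1 = 2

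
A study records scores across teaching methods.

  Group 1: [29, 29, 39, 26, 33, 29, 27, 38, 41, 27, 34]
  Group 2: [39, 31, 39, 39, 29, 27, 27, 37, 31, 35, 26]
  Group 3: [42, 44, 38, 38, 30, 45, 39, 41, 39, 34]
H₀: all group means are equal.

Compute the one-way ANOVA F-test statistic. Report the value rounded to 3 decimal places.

Group means [32.00, 32.73, 39.00], grand mean 34.438
SSB = Σnᵢ(x̄ᵢ−x̄)² = 305.693; SSW = ΣΣ(x−x̄ᵢ)² = 738.182
MSB = 305.693/2 = 152.8466; MSW = 738.182/29 = 25.4545
F = MSB/MSW = 6.0047
df = (2, 29)

test statistic = 6.005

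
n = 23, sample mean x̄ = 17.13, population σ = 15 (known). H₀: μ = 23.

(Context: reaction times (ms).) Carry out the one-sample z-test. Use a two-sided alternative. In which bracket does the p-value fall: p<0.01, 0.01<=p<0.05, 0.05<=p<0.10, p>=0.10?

p-value bracket: 0.05<=p<0.10

SE = σ/√n = 15/√23 = 3.1277
z = (x̄−μ₀)/SE = (17.13−23)/3.1277 = -1.8768
p-value (two-sided) = 0.06055
→ bracket: 0.05<=p<0.10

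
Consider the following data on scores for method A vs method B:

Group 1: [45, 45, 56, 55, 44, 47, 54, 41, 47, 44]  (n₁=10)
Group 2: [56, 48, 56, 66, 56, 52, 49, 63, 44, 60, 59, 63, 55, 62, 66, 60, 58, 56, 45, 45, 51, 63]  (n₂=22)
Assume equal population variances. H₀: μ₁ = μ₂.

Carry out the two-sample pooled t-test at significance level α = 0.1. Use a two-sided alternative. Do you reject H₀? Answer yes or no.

reject H₀: yes

x̄₁=47.800, s₁=5.266, n₁=10
x̄₂=56.045, s₂=6.793, n₂=22
s_p² = [9·5.266² + 21·6.793²]/30 = 40.6185
SE = √(s_p²·(1/10+1/22)) = 2.4307
t = (47.800−56.045)/2.4307 = -3.3923
df = 30
p-value (two-sided) = 0.00196
At α=0.1: p < α → reject H₀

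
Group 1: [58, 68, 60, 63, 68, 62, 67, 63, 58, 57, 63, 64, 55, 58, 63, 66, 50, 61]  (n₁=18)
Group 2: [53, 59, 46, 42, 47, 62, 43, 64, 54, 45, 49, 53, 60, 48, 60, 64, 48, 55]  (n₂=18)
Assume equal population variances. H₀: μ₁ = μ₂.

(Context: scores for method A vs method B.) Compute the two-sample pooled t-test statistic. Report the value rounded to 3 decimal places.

x̄₁=61.333, s₁=4.753, n₁=18
x̄₂=52.889, s₂=7.267, n₂=18
s_p² = [17·4.753² + 17·7.267²]/34 = 37.6993
SE = √(s_p²·(1/18+1/18)) = 2.0467
t = (61.333−52.889)/2.0467 = 4.1260
df = 34

test statistic = 4.126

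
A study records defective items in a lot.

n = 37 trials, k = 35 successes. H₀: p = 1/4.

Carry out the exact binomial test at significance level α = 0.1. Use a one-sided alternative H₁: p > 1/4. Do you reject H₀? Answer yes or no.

reject H₀: yes

Exact binomial: n=37, k=35, p₀=1/4=0.2500
P(X≥35) from Σ C(n,i)·p₀^i·(1−p₀)^(n−i)
p-value (one-sided, H₁ greater) = 0.00000
At α=0.1: p < α → reject H₀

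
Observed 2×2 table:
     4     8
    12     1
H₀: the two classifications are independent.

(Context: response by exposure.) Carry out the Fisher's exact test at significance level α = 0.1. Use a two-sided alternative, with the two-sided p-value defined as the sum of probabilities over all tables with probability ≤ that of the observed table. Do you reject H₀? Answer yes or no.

Margins: r₁=12, r₂=13, c₁=16, c₂=9, n=25
p_obs = C(12,4)·C(13,12)/C(25,16); sum pmf over tables with pmf ≤ p_obs
p-value (two-sided) = 0.00361
At α=0.1: p < α → reject H₀

reject H₀: yes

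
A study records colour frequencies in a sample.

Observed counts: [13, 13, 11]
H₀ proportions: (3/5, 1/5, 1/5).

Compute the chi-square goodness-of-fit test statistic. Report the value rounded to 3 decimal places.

test statistic = 9.802

n = 37; E_i = n·p_i = [22.20, 7.40, 7.40]
χ² = (13−22.20)²/22.20 + (13−7.40)²/7.40 + (11−7.40)²/7.40 = 9.8018
df = 2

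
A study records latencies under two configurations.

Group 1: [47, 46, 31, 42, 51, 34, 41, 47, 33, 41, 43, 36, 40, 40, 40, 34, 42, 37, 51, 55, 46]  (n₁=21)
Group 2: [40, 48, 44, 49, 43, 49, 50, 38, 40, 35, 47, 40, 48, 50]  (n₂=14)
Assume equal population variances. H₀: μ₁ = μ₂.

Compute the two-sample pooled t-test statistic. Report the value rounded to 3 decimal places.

test statistic = -1.277

x̄₁=41.762, s₁=6.395, n₁=21
x̄₂=44.357, s₂=5.017, n₂=14
s_p² = [20·6.395² + 13·5.017²]/33 = 34.6977
SE = √(s_p²·(1/21+1/14)) = 2.0324
t = (41.762−44.357)/2.0324 = -1.2769
df = 33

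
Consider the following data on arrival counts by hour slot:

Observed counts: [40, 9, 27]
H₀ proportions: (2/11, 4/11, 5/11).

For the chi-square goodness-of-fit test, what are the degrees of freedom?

df = k − 1 = 3 − 1 = 2

degrees of freedom = 2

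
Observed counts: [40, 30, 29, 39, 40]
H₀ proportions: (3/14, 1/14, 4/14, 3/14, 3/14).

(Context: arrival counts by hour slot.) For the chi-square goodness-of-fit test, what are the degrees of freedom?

degrees of freedom = 4

df = k − 1 = 5 − 1 = 4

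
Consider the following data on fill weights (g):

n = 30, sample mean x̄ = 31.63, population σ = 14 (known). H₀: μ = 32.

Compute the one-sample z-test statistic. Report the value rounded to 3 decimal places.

SE = σ/√n = 14/√30 = 2.5560
z = (x̄−μ₀)/SE = (31.63−32)/2.5560 = -0.1448

test statistic = -0.145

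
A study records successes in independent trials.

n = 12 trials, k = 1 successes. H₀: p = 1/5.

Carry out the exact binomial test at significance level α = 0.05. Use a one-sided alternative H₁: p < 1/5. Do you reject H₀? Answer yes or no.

reject H₀: no

Exact binomial: n=12, k=1, p₀=1/5=0.2000
P(X≤1) from Σ C(n,i)·p₀^i·(1−p₀)^(n−i)
p-value (one-sided, H₁ less) = 0.27488
At α=0.05: p ≥ α → fail to reject H₀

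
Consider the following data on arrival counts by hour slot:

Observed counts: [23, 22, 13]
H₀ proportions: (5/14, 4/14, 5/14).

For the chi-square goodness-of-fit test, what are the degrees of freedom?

df = k − 1 = 3 − 1 = 2

degrees of freedom = 2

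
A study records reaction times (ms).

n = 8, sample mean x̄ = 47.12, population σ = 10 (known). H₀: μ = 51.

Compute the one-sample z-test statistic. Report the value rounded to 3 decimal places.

SE = σ/√n = 10/√8 = 3.5355
z = (x̄−μ₀)/SE = (47.12−51)/3.5355 = -1.0974

test statistic = -1.097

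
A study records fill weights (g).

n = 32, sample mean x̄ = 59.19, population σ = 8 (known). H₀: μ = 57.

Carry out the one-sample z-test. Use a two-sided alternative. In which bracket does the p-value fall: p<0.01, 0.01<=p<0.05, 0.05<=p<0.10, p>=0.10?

p-value bracket: p>=0.10

SE = σ/√n = 8/√32 = 1.4142
z = (x̄−μ₀)/SE = (59.19−57)/1.4142 = 1.5486
p-value (two-sided) = 0.12149
→ bracket: p>=0.10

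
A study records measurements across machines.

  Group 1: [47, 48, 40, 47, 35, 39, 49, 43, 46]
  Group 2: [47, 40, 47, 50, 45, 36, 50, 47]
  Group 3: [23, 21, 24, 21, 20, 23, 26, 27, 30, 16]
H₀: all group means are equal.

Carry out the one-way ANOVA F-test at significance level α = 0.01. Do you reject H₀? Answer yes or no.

reject H₀: yes

Group means [43.78, 45.25, 23.10], grand mean 36.556
SSB = Σnᵢ(x̄ᵢ−x̄)² = 2884.711; SSW = ΣΣ(x−x̄ᵢ)² = 493.956
MSB = 2884.711/2 = 1442.3556; MSW = 493.956/24 = 20.5815
F = MSB/MSW = 70.0803
df = (2, 24)
p-value (upper-tail) = 0.00000
At α=0.01: p < α → reject H₀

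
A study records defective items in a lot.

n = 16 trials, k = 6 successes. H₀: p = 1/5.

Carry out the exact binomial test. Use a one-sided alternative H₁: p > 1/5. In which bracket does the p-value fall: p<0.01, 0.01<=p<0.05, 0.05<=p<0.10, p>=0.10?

Exact binomial: n=16, k=6, p₀=1/5=0.2000
P(X≥6) from Σ C(n,i)·p₀^i·(1−p₀)^(n−i)
p-value (one-sided, H₁ greater) = 0.08169
→ bracket: 0.05<=p<0.10

p-value bracket: 0.05<=p<0.10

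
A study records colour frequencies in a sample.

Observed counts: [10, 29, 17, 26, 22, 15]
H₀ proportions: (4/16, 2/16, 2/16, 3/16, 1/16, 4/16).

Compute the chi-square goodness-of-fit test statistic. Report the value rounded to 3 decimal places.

test statistic = 63.263

n = 119; E_i = n·p_i = [29.75, 14.88, 14.88, 22.31, 7.44, 29.75]
χ² = (10−29.75)²/29.75 + (29−14.88)²/14.88 + (17−14.88)²/14.88 + (26−22.31)²/22.31 + (22−7.44)²/7.44 + (15−29.75)²/29.75 = 63.2633
df = 5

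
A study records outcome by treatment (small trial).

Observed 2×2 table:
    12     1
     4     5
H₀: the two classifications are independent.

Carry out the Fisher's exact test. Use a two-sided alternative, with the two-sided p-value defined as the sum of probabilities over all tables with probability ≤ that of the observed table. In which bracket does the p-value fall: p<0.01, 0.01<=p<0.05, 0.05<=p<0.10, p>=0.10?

p-value bracket: 0.01<=p<0.05

Margins: r₁=13, r₂=9, c₁=16, c₂=6, n=22
p_obs = C(13,12)·C(9,4)/C(22,16); sum pmf over tables with pmf ≤ p_obs
p-value (two-sided) = 0.02308
→ bracket: 0.01<=p<0.05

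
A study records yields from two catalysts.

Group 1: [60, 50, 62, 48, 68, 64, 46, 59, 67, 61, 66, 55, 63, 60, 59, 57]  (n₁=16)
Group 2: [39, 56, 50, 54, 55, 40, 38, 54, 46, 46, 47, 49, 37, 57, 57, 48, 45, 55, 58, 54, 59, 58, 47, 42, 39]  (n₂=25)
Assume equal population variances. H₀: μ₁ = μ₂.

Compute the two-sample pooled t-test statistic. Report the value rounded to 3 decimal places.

test statistic = 4.455

x̄₁=59.062, s₁=6.537, n₁=16
x̄₂=49.200, s₂=7.141, n₂=25
s_p² = [15·6.537² + 24·7.141²]/39 = 47.8189
SE = √(s_p²·(1/16+1/25)) = 2.2139
t = (59.062−49.200)/2.2139 = 4.4548
df = 39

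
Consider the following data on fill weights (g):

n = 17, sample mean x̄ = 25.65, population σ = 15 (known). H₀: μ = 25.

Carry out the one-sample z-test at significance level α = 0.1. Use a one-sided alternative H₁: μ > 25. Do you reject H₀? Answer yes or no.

reject H₀: no

SE = σ/√n = 15/√17 = 3.6380
z = (x̄−μ₀)/SE = (25.65−25)/3.6380 = 0.1787
p-value (one-sided, H₁ greater) = 0.42910
At α=0.1: p ≥ α → fail to reject H₀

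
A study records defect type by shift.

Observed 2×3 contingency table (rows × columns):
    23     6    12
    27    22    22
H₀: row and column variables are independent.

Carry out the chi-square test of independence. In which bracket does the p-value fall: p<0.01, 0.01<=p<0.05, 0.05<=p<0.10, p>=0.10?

p-value bracket: 0.05<=p<0.10

Row totals [41, 71], col totals [50, 28, 34], n=112
χ² = (23−18.30)²/18.30 + (6−10.25)²/10.25 + (12−12.45)²/12.45 + (27−31.70)²/31.70 + (22−17.75)²/17.75 + (22−21.55)²/21.55 = 4.7060
df = 2
p-value (upper-tail) = 0.09509
→ bracket: 0.05<=p<0.10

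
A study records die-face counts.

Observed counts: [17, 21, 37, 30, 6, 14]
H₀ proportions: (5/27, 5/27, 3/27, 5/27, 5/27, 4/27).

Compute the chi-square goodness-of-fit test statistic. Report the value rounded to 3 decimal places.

n = 125; E_i = n·p_i = [23.15, 23.15, 13.89, 23.15, 23.15, 18.52]
χ² = (17−23.15)²/23.15 + (21−23.15)²/23.15 + (37−13.89)²/13.89 + (30−23.15)²/23.15 + (6−23.15)²/23.15 + (14−18.52)²/18.52 = 56.1232
df = 5

test statistic = 56.123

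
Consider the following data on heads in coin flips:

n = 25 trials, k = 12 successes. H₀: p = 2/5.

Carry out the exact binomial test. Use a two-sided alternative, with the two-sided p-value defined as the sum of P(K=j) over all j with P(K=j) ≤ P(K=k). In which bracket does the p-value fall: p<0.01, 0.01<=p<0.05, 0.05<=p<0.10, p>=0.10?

Exact binomial: n=25, k=12, p₀=2/5=0.4000
P(X=j) = C(n,j)·p₀^j·(1−p₀)^(n−j); p = Σ P(X=j) over j with P(X=j) ≤ P(X=12)
p-value (two-sided) = 0.42127
→ bracket: p>=0.10

p-value bracket: p>=0.10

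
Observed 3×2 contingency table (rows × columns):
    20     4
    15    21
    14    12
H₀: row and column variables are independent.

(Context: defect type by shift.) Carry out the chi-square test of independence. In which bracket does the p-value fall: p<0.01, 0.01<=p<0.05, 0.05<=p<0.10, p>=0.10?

p-value bracket: p<0.01

Row totals [24, 36, 26], col totals [49, 37], n=86
χ² = (20−13.67)²/13.67 + (4−10.33)²/10.33 + (15−20.51)²/20.51 + (21−15.49)²/15.49 + (14−14.81)²/14.81 + (12−11.19)²/11.19 = 10.3476
df = 2
p-value (upper-tail) = 0.00566
→ bracket: p<0.01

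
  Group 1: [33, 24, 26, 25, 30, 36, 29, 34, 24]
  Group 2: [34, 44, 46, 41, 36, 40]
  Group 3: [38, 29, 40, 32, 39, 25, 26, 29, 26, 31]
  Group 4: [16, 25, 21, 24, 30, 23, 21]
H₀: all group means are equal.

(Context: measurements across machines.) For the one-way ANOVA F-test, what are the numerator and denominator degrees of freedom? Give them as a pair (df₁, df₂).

k = 4 groups, N = 32 total
df = (k−1, N−k) = (4−1, 32−4) = (3, 28)

degrees of freedom = [3, 28]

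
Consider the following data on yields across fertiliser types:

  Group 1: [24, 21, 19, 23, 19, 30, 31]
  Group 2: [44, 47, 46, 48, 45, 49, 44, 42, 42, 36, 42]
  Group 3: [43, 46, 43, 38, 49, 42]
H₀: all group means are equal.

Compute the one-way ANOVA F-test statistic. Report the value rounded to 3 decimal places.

Group means [23.86, 44.09, 43.50], grand mean 38.042
SSB = Σnᵢ(x̄ᵢ−x̄)² = 1989.692; SSW = ΣΣ(x−x̄ᵢ)² = 345.266
MSB = 1989.692/2 = 994.8460; MSW = 345.266/21 = 16.4412
F = MSB/MSW = 60.5092
df = (2, 21)

test statistic = 60.509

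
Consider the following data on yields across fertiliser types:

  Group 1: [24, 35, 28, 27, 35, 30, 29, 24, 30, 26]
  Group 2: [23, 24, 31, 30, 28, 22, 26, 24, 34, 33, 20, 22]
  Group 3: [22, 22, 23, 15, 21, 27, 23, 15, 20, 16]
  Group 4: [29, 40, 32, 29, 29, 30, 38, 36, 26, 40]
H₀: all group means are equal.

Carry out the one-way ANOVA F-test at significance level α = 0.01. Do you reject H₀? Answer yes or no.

reject H₀: yes

Group means [28.80, 26.42, 20.40, 32.90], grand mean 27.095
SSB = Σnᵢ(x̄ᵢ−x̄)² = 819.802; SSW = ΣΣ(x−x̄ᵢ)² = 757.817
MSB = 819.802/3 = 273.2675; MSW = 757.817/38 = 19.9425
F = MSB/MSW = 13.7027
df = (3, 38)
p-value (upper-tail) = 0.00000
At α=0.01: p < α → reject H₀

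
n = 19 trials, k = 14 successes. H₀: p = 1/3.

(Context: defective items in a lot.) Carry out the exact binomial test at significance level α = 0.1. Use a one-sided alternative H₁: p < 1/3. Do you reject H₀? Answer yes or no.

Exact binomial: n=19, k=14, p₀=1/3=0.3333
P(X≤14) from Σ C(n,i)·p₀^i·(1−p₀)^(n−i)
p-value (one-sided, H₁ less) = 0.99994
At α=0.1: p ≥ α → fail to reject H₀

reject H₀: no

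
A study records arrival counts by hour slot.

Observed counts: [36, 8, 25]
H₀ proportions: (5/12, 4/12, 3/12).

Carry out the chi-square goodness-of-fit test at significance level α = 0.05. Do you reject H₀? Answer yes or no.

n = 69; E_i = n·p_i = [28.75, 23.00, 17.25]
χ² = (36−28.75)²/28.75 + (8−23.00)²/23.00 + (25−17.25)²/17.25 = 15.0928
df = 2
p-value (upper-tail) = 0.00053
At α=0.05: p < α → reject H₀

reject H₀: yes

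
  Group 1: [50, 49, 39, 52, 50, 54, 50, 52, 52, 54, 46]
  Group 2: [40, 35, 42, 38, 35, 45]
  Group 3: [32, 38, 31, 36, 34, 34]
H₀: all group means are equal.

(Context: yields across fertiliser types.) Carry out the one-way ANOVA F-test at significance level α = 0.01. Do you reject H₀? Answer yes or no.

Group means [49.82, 39.17, 34.17], grand mean 42.957
SSB = Σnᵢ(x̄ᵢ−x̄)² = 1067.653; SSW = ΣΣ(x−x̄ᵢ)² = 293.303
MSB = 1067.653/2 = 533.8267; MSW = 293.303/20 = 14.6652
F = MSB/MSW = 36.4010
df = (2, 20)
p-value (upper-tail) = 0.00000
At α=0.01: p < α → reject H₀

reject H₀: yes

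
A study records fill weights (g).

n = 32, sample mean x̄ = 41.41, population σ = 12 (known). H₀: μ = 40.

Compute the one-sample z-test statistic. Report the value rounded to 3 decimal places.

SE = σ/√n = 12/√32 = 2.1213
z = (x̄−μ₀)/SE = (41.41−40)/2.1213 = 0.6647

test statistic = 0.665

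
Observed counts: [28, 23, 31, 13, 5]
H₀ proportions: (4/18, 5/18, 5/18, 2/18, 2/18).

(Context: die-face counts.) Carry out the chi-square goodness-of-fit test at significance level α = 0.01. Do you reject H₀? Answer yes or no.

reject H₀: no

n = 100; E_i = n·p_i = [22.22, 27.78, 27.78, 11.11, 11.11]
χ² = (28−22.22)²/22.22 + (23−27.78)²/27.78 + (31−27.78)²/27.78 + (13−11.11)²/11.11 + (5−11.11)²/11.11 = 6.3800
df = 4
p-value (upper-tail) = 0.17251
At α=0.01: p ≥ α → fail to reject H₀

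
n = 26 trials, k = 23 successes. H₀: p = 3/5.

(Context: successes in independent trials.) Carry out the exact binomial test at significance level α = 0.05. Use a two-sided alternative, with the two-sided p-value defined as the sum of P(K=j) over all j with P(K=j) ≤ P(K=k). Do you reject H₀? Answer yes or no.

Exact binomial: n=26, k=23, p₀=3/5=0.6000
P(X=j) = C(n,j)·p₀^j·(1−p₀)^(n−j); p = Σ P(X=j) over j with P(X=j) ≤ P(X=23)
p-value (two-sided) = 0.00224
At α=0.05: p < α → reject H₀

reject H₀: yes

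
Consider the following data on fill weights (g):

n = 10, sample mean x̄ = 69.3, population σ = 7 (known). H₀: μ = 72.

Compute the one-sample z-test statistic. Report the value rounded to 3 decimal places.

SE = σ/√n = 7/√10 = 2.2136
z = (x̄−μ₀)/SE = (69.3−72)/2.2136 = -1.2197

test statistic = -1.220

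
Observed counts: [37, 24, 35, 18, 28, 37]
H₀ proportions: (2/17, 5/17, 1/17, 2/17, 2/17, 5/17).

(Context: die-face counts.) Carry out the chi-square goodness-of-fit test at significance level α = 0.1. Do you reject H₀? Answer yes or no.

reject H₀: yes

n = 179; E_i = n·p_i = [21.06, 52.65, 10.53, 21.06, 21.06, 52.65]
χ² = (37−21.06)²/21.06 + (24−52.65)²/52.65 + (35−10.53)²/10.53 + (18−21.06)²/21.06 + (28−21.06)²/21.06 + (37−52.65)²/52.65 = 91.9078
df = 5
p-value (upper-tail) = 0.00000
At α=0.1: p < α → reject H₀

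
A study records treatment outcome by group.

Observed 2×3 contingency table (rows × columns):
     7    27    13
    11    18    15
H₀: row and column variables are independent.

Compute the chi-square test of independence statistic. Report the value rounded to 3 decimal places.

Row totals [47, 44], col totals [18, 45, 28], n=91
χ² = (7−9.30)²/9.30 + (27−23.24)²/23.24 + (13−14.46)²/14.46 + (11−8.70)²/8.70 + (18−21.76)²/21.76 + (15−13.54)²/13.54 = 2.7358
df = 2

test statistic = 2.736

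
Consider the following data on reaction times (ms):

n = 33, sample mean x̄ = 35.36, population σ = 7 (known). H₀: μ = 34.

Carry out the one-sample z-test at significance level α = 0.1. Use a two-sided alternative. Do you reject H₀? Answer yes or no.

SE = σ/√n = 7/√33 = 1.2185
z = (x̄−μ₀)/SE = (35.36−34)/1.2185 = 1.1161
p-value (two-sided) = 0.26439
At α=0.1: p ≥ α → fail to reject H₀

reject H₀: no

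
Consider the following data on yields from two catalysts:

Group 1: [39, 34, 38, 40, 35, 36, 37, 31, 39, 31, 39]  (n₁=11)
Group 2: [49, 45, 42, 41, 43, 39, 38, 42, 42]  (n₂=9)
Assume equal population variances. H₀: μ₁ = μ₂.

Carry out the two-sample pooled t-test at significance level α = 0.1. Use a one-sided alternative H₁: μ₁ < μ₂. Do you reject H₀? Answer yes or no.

reject H₀: yes

x̄₁=36.273, s₁=3.197, n₁=11
x̄₂=42.333, s₂=3.240, n₂=9
s_p² = [10·3.197² + 8·3.240²]/18 = 10.3434
SE = √(s_p²·(1/11+1/9)) = 1.4455
t = (36.273−42.333)/1.4455 = -4.1926
df = 18
p-value (one-sided, H₁ less) = 0.00027
At α=0.1: p < α → reject H₀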